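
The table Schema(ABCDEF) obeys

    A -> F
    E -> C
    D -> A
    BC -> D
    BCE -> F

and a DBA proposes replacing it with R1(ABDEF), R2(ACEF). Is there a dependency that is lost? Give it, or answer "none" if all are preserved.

BC -> D

Check BC → D: no single fragment contains all of {BCD}, and the restricted closure of {BC} across the fragments never reaches {D}.
A → F is preserved.
E → C is preserved.
D → A is preserved.
BCE → F is preserved.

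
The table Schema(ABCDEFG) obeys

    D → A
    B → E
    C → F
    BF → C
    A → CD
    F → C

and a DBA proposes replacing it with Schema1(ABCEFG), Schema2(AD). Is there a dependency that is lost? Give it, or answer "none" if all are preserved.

D → A lies within Schema2.
B → E lies within Schema1.
C → F lies within Schema1.
BF → C lies within Schema1.
A → CD: restricted closure across fragments reaches CD.
F → C lies within Schema1.
Every dependency is enforceable on the fragments, so the decomposition is dependency-preserving.

none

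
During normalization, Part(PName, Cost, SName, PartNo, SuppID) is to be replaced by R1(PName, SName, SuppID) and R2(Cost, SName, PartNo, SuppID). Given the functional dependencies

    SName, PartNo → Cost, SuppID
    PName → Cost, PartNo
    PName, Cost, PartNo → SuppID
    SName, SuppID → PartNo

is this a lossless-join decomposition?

Yes

Common attributes: R1 ∩ R2 = {SName, SuppID}.
Closure of {SName, SuppID}: SName, SuppID → PartNo applies, adding PartNo; SName, PartNo → Cost, SuppID applies, adding Cost. So (SName, SuppID)⁺ = {Cost, SName, PartNo, SuppID}.
This closure contains every attribute of R2, so R1 ∩ R2 → R2. The join is lossless.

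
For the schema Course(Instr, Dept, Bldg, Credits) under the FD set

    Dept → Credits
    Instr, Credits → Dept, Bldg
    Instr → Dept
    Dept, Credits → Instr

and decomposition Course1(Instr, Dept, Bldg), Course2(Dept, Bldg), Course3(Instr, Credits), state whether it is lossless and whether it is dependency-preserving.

lossless and dependency-preserving

Lossless test (chase): Rows 1 and 2 agree on Dept; apply Dept→Credits and equate their Credits entries. Rows 1 and 3 agree on Instr; apply Instr→Dept and equate their Dept entries. Rows 1 and 2 agree on Dept, Credits; apply Dept, Credits→Instr and equate their Instr entries. Rows 1 and 3 agree on Dept; apply Dept→Credits and equate their Credits entries. Rows 1 and 3 agree on Instr, Credits; apply Instr, Credits→Dept, Bldg and equate their Dept, Bldg entries. Row 1 is now all distinguished symbols — the join is lossless.
Dependency preservation: Dept → Credits; Instr, Credits → Dept, Bldg; Dept, Credits → Instr are not contained in any single fragment, but the restricted closure of each left-hand side across the fragments still reaches the right-hand side; the remaining FDs each lie inside some fragment. All dependencies are preserved.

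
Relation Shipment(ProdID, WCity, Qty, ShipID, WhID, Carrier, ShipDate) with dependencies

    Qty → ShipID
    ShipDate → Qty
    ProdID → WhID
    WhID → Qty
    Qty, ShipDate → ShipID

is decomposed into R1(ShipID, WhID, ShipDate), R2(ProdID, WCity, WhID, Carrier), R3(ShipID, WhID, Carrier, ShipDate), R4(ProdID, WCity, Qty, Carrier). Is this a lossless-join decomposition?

Chase test. Columns are ProdID, WCity, Qty, ShipID, WhID, Carrier, ShipDate; row i has aⱼ where attribute j ∈ Ri, else bᵢⱼ.
Initial tableau (one row per fragment):
  row 1: b11 b12 b13 a4 a5 b16 a7
  row 2: a1 a2 b23 b24 a5 a6 b27
  row 3: b31 b32 b33 a4 a5 a6 a7
  row 4: a1 a2 a3 b44 b45 a6 b47
Rows 1 and 3 agree on ShipDate; apply ShipDate→Qty and equate their Qty entries.
Rows 2 and 4 agree on ProdID; apply ProdID→WhID and equate their WhID entries.
Rows 1 and 2 agree on WhID; apply WhID→Qty and equate their Qty entries.
Rows 1 and 4 agree on WhID; apply WhID→Qty and equate their Qty entries.
Rows 1 and 2 agree on Qty; apply Qty→ShipID and equate their ShipID entries.
Rows 1 and 4 agree on Qty; apply Qty→ShipID and equate their ShipID entries.
No row becomes fully distinguished — the join is lossy.

No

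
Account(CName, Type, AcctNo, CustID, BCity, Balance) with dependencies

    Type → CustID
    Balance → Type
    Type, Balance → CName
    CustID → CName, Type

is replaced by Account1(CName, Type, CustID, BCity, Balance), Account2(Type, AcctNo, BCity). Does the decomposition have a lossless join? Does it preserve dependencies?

Lossless test: (Type, BCity)⁺ = {CName, Type, CustID, BCity}, which is a superkey of neither fragment — lossy.
Dependency preservation: every FD's attributes lie within a single fragment, so each can be enforced locally — preserved.

lossy but dependency-preserving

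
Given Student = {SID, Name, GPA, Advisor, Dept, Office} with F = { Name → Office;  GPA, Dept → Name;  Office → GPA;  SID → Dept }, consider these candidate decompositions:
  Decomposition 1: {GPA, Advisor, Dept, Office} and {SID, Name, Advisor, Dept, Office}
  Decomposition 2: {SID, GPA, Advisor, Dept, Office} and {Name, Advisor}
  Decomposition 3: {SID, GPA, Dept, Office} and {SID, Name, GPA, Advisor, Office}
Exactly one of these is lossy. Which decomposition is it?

Decomposition 1: common = {Advisor, Dept, Office}, closure = {Name, GPA, Advisor, Dept, Office} → lossless.
Decomposition 2: common = {Advisor}, closure = {Advisor} → lossy.
Decomposition 3: common = {SID, GPA, Office}, closure = {SID, Name, GPA, Dept, Office} → lossless.

Decomposition 2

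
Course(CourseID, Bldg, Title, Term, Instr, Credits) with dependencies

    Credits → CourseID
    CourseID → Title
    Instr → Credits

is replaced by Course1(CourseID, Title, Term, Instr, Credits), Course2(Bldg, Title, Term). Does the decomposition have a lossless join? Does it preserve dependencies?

lossy but dependency-preserving

Lossless test: (Title, Term)⁺ = {Title, Term}, which is a superkey of neither fragment — lossy.
Dependency preservation: every FD's attributes lie within a single fragment, so each can be enforced locally — preserved.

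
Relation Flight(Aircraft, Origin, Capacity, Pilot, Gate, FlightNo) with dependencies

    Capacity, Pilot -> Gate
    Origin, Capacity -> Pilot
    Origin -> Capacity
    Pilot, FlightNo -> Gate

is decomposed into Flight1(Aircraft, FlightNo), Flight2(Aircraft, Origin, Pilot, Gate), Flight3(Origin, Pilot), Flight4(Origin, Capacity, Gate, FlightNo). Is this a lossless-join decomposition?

No

Chase test. Columns are Aircraft, Origin, Capacity, Pilot, Gate, FlightNo; row i has aⱼ where attribute j ∈ Flighti, else bᵢⱼ.
Initial tableau (one row per fragment):
  row 1: a1 b12 b13 b14 b15 a6
  row 2: a1 a2 b23 a4 a5 b26
  row 3: b31 a2 b33 a4 b35 b36
  row 4: b41 a2 a3 b44 a5 a6
Rows 2 and 3 agree on Origin; apply Origin→Capacity and equate their Capacity entries.
Rows 2 and 4 agree on Origin; apply Origin→Capacity and equate their Capacity entries.
Rows 2 and 3 agree on Capacity, Pilot; apply Capacity, Pilot→Gate and equate their Gate entries.
Rows 2 and 4 agree on Origin, Capacity; apply Origin, Capacity→Pilot and equate their Pilot entries.
No row becomes fully distinguished — the join is lossy.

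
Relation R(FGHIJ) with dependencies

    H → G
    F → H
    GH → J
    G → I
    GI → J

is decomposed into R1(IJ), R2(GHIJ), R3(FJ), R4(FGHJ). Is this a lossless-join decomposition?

Chase test. Columns are FGHIJ; row i has aⱼ where attribute j ∈ Ri, else bᵢⱼ.
Initial tableau (one row per fragment):
  row 1: b11 b12 b13 a4 a5
  row 2: b21 a2 a3 a4 a5
  row 3: a1 b32 b33 b34 a5
  row 4: a1 a2 a3 b44 a5
Rows 3 and 4 agree on F; apply F→H and equate their H entries.
Rows 2 and 4 agree on G; apply G→I and equate their I entries.
Rows 2 and 3 agree on H; apply H→G and equate their G entries.
Rows 2 and 3 agree on G; apply G→I and equate their I entries.
Row 3 is now all distinguished symbols — the join is lossless.

Yes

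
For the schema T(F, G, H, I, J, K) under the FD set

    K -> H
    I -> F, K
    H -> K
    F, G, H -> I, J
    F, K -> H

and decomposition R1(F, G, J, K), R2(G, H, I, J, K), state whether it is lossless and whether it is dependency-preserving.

lossy and not dependency-preserving

Lossless test: (G, J, K)⁺ = {G, H, J, K}, which is a superkey of neither fragment — lossy.
Dependency preservation: the restricted closure of {I} across the fragments never reaches {F, K}, so I → F, K cannot be enforced without a join — not preserved.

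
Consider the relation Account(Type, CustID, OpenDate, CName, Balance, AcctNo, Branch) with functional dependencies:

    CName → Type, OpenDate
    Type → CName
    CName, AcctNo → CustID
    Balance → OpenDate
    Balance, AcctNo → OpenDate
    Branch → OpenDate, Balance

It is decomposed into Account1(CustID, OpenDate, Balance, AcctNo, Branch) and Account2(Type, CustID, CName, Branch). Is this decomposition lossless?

Common attributes: Account1 ∩ Account2 = {CustID, Branch}.
Closure of {CustID, Branch}: Branch → OpenDate, Balance applies, adding OpenDate, Balance. So (CustID, Branch)⁺ = {CustID, OpenDate, Balance, Branch}.
The closure contains neither all of Account1 = {CustID, OpenDate, Balance, AcctNo, Branch} nor all of Account2 = {Type, CustID, CName, Branch}, so the common attributes are not a superkey of either fragment. The join is lossy.

No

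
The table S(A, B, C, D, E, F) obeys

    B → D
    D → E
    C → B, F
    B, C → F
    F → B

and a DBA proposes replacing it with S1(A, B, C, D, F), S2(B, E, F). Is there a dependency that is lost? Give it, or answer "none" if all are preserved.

Check D → E: no single fragment contains all of {D, E}, and the restricted closure of {D} across the fragments never reaches {E}.
B → D is preserved.
C → B, F is preserved.
B, C → F is preserved.
F → B is preserved.

D → E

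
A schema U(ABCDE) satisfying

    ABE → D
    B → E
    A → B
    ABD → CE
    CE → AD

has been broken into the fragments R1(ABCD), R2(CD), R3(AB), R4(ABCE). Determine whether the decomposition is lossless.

Chase test. Columns are ABCDE; row i has aⱼ where attribute j ∈ Ri, else bᵢⱼ.
Initial tableau (one row per fragment):
  row 1: a1 a2 a3 a4 b15
  row 2: b21 b22 a3 a4 b25
  row 3: a1 a2 b33 b34 b35
  row 4: a1 a2 a3 b44 a5
Rows 1 and 3 agree on B; apply B→E and equate their E entries.
Rows 1 and 4 agree on B; apply B→E and equate their E entries.
Rows 1 and 4 agree on CE; apply CE→AD and equate their AD entries.
Rows 1 and 3 agree on ABE; apply ABE→D and equate their D entries.
Rows 1 and 3 agree on ABD; apply ABD→CE and equate their CE entries.
Row 1 is now all distinguished symbols — the join is lossless.

Yes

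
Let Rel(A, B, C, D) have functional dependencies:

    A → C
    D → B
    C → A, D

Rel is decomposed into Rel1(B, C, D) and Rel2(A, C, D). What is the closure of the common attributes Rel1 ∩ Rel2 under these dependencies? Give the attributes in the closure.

Rel1 ∩ Rel2 = {C, D}.
D → B applies, adding B
C → A, D applies, adding A
Closure: {A, B, C, D}.

A, B, C, D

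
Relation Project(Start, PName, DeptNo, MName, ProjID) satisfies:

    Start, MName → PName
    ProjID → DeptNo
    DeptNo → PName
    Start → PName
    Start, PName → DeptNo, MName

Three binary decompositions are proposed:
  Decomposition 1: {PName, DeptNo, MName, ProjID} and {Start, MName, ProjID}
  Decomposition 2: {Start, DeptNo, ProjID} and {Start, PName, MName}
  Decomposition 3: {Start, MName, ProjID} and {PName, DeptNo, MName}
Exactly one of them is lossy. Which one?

Decomposition 3

Decomposition 1: common = {MName, ProjID}, closure = {PName, DeptNo, MName, ProjID} → lossless.
Decomposition 2: common = {Start}, closure = {Start, PName, DeptNo, MName} → lossless.
Decomposition 3: common = {MName}, closure = {MName} → lossy.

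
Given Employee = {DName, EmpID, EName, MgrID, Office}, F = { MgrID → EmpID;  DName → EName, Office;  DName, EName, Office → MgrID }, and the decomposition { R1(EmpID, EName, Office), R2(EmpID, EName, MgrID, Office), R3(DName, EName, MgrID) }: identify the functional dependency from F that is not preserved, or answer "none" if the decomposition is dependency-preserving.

Check DName → EName, Office: no single fragment contains all of {DName, EName, Office}, and the restricted closure of {DName} across the fragments never reaches {EName, Office}.
MgrID → EmpID is preserved.
DName, EName, Office → MgrID is preserved.

DName → EName, Office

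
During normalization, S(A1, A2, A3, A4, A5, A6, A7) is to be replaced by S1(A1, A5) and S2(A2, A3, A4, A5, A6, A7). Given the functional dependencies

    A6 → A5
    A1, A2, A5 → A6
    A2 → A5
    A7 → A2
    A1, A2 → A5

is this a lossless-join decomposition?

No

Common attributes: S1 ∩ S2 = {A5}.
No dependency enlarges {A5}, so (A5)⁺ = {A5}.
The closure contains neither all of S1 = {A1, A5} nor all of S2 = {A2, A3, A4, A5, A6, A7}, so the common attributes are not a superkey of either fragment. The join is lossy.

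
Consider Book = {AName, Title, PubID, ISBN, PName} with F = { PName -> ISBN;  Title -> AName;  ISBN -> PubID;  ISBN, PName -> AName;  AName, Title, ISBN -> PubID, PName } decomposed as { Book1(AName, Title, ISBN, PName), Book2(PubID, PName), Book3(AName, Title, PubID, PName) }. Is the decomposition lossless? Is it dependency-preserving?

lossless but not dependency-preserving

Lossless test (chase): Rows 1 and 2 agree on PName; apply PName→ISBN and equate their ISBN entries. Rows 1 and 3 agree on PName; apply PName→ISBN and equate their ISBN entries. Rows 1 and 2 agree on ISBN; apply ISBN→PubID and equate their PubID entries. Rows 1 and 2 agree on ISBN, PName; apply ISBN, PName→AName and equate their AName entries. Row 1 is now all distinguished symbols — the join is lossless.
Dependency preservation: the restricted closure of {ISBN} across the fragments never reaches {PubID}, so ISBN → PubID cannot be enforced without a join — not preserved.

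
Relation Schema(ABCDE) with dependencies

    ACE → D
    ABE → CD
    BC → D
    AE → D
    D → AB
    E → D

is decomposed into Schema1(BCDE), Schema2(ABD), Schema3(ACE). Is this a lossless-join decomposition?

Chase test. Columns are ABCDE; row i has aⱼ where attribute j ∈ Schemai, else bᵢⱼ.
Initial tableau (one row per fragment):
  row 1: b11 a2 a3 a4 a5
  row 2: a1 a2 b23 a4 b25
  row 3: a1 b32 a3 b34 a5
Rows 1 and 2 agree on D; apply D→AB and equate their AB entries.
Rows 1 and 3 agree on E; apply E→D and equate their D entries.
Rows 1 and 3 agree on D; apply D→AB and equate their AB entries.
Row 1 is now all distinguished symbols — the join is lossless.

Yes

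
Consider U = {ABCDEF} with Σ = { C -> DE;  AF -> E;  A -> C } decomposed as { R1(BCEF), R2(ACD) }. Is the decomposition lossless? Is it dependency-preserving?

Lossless test: (C)⁺ = {CDE}, which is a superkey of neither fragment — lossy.
Dependency preservation: C → DE; AF → E are not contained in any single fragment, but the restricted closure of each left-hand side across the fragments still reaches the right-hand side; the remaining FDs each lie inside some fragment. All dependencies are preserved.

lossy but dependency-preserving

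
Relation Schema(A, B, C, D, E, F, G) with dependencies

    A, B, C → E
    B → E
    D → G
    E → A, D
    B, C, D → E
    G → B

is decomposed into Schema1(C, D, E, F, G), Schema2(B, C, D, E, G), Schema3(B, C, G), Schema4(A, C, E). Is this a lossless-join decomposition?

Chase test. Columns are A, B, C, D, E, F, G; row i has aⱼ where attribute j ∈ Schemai, else bᵢⱼ.
Initial tableau (one row per fragment):
  row 1: b11 b12 a3 a4 a5 a6 a7
  row 2: b21 a2 a3 a4 a5 b26 a7
  row 3: b31 a2 a3 b34 b35 b36 a7
  row 4: a1 b42 a3 b44 a5 b46 b47
Rows 2 and 3 agree on B; apply B→E and equate their E entries.
Rows 1 and 2 agree on E; apply E→A, D and equate their A, D entries.
Rows 1 and 3 agree on E; apply E→A, D and equate their A, D entries.
Rows 1 and 4 agree on E; apply E→A, D and equate their A, D entries.
Rows 1 and 2 agree on G; apply G→B and equate their B entries.
Rows 1 and 4 agree on D; apply D→G and equate their G entries.
Rows 1 and 4 agree on G; apply G→B and equate their B entries.
Row 1 is now all distinguished symbols — the join is lossless.

Yes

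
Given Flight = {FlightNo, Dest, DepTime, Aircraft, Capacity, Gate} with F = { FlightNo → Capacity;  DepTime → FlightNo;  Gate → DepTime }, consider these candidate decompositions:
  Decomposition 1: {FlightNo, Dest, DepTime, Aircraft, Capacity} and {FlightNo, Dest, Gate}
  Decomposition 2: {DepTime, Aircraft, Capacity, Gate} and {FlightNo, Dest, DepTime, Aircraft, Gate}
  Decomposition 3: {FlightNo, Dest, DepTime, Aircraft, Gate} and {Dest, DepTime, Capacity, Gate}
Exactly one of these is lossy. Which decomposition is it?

Decomposition 1

Decomposition 1: common = {FlightNo, Dest}, closure = {FlightNo, Dest, Capacity} → lossy.
Decomposition 2: common = {DepTime, Aircraft, Gate}, closure = {FlightNo, DepTime, Aircraft, Capacity, Gate} → lossless.
Decomposition 3: common = {Dest, DepTime, Gate}, closure = {FlightNo, Dest, DepTime, Capacity, Gate} → lossless.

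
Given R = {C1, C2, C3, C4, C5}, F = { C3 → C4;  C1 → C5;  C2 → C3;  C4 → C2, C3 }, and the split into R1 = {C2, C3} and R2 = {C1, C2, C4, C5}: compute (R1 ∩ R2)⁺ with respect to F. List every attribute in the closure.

R1 ∩ R2 = {C2}.
C2 → C3 applies, adding C3
C3 → C4 applies, adding C4
Closure: {C2, C3, C4}.

C2, C3, C4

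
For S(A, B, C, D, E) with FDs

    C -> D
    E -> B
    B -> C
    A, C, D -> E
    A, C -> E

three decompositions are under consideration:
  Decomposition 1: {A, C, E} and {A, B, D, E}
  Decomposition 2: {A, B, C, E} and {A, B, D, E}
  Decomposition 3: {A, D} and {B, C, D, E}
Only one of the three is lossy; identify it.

Decomposition 1: common = {A, E}, closure = {A, B, C, D, E} → lossless.
Decomposition 2: common = {A, B, E}, closure = {A, B, C, D, E} → lossless.
Decomposition 3: common = {D}, closure = {D} → lossy.

Decomposition 3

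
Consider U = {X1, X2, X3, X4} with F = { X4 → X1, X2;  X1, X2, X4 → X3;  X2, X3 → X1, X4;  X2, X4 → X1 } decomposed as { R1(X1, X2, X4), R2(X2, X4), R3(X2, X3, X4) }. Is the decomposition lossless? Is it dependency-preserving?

Lossless test (chase): Rows 1 and 2 agree on X4; apply X4→X1, X2 and equate their X1, X2 entries. Rows 1 and 3 agree on X4; apply X4→X1, X2 and equate their X1, X2 entries. Rows 1 and 2 agree on X1, X2, X4; apply X1, X2, X4→X3 and equate their X3 entries. Rows 1 and 3 agree on X1, X2, X4; apply X1, X2, X4→X3 and equate their X3 entries. Row 1 is now all distinguished symbols — the join is lossless.
Dependency preservation: X1, X2, X4 → X3; X2, X3 → X1, X4 are not contained in any single fragment, but the restricted closure of each left-hand side across the fragments still reaches the right-hand side; the remaining FDs each lie inside some fragment. All dependencies are preserved.

lossless and dependency-preserving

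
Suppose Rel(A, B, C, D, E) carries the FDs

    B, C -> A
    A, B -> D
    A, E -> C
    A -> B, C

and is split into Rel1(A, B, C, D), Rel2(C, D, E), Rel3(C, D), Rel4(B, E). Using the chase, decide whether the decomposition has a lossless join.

Chase test. Columns are A, B, C, D, E; row i has aⱼ where attribute j ∈ Reli, else bᵢⱼ.
Initial tableau (one row per fragment):
  row 1: a1 a2 a3 a4 b15
  row 2: b21 b22 a3 a4 a5
  row 3: b31 b32 a3 a4 b35
  row 4: b41 a2 b43 b44 a5
No row becomes fully distinguished — the join is lossy.

No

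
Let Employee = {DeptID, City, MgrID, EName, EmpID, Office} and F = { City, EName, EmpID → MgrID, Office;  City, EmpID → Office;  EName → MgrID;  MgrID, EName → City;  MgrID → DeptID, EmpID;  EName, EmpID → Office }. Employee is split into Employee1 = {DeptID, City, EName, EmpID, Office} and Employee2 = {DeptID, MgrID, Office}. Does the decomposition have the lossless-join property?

No

Common attributes: Employee1 ∩ Employee2 = {DeptID, Office}.
No dependency enlarges {DeptID, Office}, so (DeptID, Office)⁺ = {DeptID, Office}.
The closure contains neither all of Employee1 = {DeptID, City, EName, EmpID, Office} nor all of Employee2 = {DeptID, MgrID, Office}, so the common attributes are not a superkey of either fragment. The join is lossy.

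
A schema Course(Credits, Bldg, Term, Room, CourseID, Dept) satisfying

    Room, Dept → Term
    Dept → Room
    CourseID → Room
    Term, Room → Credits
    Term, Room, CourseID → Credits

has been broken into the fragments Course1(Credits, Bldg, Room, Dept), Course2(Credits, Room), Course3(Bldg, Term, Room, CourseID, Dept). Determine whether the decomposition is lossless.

Yes

Chase test. Columns are Credits, Bldg, Term, Room, CourseID, Dept; row i has aⱼ where attribute j ∈ Coursei, else bᵢⱼ.
Initial tableau (one row per fragment):
  row 1: a1 a2 b13 a4 b15 a6
  row 2: a1 b22 b23 a4 b25 b26
  row 3: b31 a2 a3 a4 a5 a6
Rows 1 and 3 agree on Room, Dept; apply Room, Dept→Term and equate their Term entries.
Rows 1 and 3 agree on Term, Room; apply Term, Room→Credits and equate their Credits entries.
Row 3 is now all distinguished symbols — the join is lossless.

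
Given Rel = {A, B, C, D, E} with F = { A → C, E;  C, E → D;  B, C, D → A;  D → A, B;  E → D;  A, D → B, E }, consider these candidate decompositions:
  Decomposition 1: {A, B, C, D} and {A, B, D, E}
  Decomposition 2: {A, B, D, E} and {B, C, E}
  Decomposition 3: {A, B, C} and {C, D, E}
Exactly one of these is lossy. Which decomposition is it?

Decomposition 3

Decomposition 1: common = {A, B, D}, closure = {A, B, C, D, E} → lossless.
Decomposition 2: common = {B, E}, closure = {A, B, C, D, E} → lossless.
Decomposition 3: common = {C}, closure = {C} → lossy.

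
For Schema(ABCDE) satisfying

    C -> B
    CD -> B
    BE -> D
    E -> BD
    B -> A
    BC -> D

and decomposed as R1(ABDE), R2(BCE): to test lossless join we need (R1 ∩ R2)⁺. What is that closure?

R1 ∩ R2 = {BE}.
BE → D applies, adding D
B → A applies, adding A
Closure: {ABDE}.

ABDE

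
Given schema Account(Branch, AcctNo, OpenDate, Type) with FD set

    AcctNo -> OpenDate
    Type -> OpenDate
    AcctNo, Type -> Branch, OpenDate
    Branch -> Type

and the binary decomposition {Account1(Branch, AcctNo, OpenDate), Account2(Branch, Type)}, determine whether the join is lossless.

Yes

Common attributes: Account1 ∩ Account2 = {Branch}.
Closure of {Branch}: Branch → Type applies, adding Type; Type → OpenDate applies, adding OpenDate. So (Branch)⁺ = {Branch, OpenDate, Type}.
This closure contains every attribute of Account2, so Account1 ∩ Account2 → Account2. The join is lossless.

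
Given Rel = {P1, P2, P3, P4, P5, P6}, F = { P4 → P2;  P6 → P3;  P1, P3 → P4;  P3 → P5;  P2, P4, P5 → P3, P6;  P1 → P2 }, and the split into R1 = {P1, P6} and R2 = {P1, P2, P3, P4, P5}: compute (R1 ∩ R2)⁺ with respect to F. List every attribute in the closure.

P1, P2

R1 ∩ R2 = {P1}.
P1 → P2 applies, adding P2
Closure: {P1, P2}.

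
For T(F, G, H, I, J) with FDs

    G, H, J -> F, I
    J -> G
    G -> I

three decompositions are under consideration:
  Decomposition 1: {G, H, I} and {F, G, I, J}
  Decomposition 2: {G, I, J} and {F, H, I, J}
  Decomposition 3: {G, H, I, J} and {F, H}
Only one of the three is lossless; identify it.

Decomposition 2

Decomposition 1: common = {G, I}, closure = {G, I} → lossy.
Decomposition 2: common = {I, J}, closure = {G, I, J} → lossless.
Decomposition 3: common = {H}, closure = {H} → lossy.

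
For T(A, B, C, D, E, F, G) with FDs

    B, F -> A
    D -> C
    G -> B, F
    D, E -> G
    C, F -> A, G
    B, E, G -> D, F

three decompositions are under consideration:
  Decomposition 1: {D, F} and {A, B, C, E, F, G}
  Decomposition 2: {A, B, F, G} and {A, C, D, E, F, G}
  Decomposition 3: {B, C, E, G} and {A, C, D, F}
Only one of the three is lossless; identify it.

Decomposition 2

Decomposition 1: common = {F}, closure = {F} → lossy.
Decomposition 2: common = {A, F, G}, closure = {A, B, F, G} → lossless.
Decomposition 3: common = {C}, closure = {C} → lossy.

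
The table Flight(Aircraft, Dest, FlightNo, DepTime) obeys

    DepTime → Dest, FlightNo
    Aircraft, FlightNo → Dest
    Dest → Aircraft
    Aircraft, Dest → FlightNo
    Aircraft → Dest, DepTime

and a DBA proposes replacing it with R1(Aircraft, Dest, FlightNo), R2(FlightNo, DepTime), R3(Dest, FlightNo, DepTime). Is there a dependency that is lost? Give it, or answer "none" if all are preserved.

DepTime → Dest, FlightNo lies within R3.
Aircraft, FlightNo → Dest lies within R1.
Dest → Aircraft lies within R1.
Aircraft, Dest → FlightNo lies within R1.
Aircraft → Dest, DepTime: restricted closure across fragments reaches Dest, DepTime.
Every dependency is enforceable on the fragments, so the decomposition is dependency-preserving.

none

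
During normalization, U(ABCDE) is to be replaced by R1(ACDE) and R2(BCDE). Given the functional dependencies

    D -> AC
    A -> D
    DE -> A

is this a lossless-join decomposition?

Common attributes: R1 ∩ R2 = {CDE}.
Closure of {CDE}: D → AC applies, adding A. So (CDE)⁺ = {ACDE}.
This closure contains every attribute of R1, so R1 ∩ R2 → R1. The join is lossless.

Yes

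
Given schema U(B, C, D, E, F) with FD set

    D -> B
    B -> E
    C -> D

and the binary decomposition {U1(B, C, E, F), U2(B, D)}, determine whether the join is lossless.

Common attributes: U1 ∩ U2 = {B}.
Closure of {B}: B → E applies, adding E. So (B)⁺ = {B, E}.
The closure contains neither all of U1 = {B, C, E, F} nor all of U2 = {B, D}, so the common attributes are not a superkey of either fragment. The join is lossy.

No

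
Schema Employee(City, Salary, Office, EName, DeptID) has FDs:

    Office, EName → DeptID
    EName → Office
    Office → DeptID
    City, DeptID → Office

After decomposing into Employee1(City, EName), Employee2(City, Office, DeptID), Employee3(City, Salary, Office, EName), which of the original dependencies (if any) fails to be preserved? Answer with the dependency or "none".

Office, EName → DeptID: restricted closure across fragments reaches DeptID.
EName → Office lies within Employee3.
Office → DeptID lies within Employee2.
City, DeptID → Office lies within Employee2.
Every dependency is enforceable on the fragments, so the decomposition is dependency-preserving.

none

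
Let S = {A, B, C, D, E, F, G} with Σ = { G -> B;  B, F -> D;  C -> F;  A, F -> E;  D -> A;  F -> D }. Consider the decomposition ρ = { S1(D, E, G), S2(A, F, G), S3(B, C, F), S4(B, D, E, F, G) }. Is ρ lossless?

Chase test. Columns are A, B, C, D, E, F, G; row i has aⱼ where attribute j ∈ Si, else bᵢⱼ.
Initial tableau (one row per fragment):
  row 1: b11 b12 b13 a4 a5 b16 a7
  row 2: a1 b22 b23 b24 b25 a6 a7
  row 3: b31 a2 a3 b34 b35 a6 b37
  row 4: b41 a2 b43 a4 a5 a6 a7
Rows 1 and 2 agree on G; apply G→B and equate their B entries.
Rows 1 and 4 agree on G; apply G→B and equate their B entries.
Rows 2 and 3 agree on B, F; apply B, F→D and equate their D entries.
Rows 2 and 4 agree on B, F; apply B, F→D and equate their D entries.
Rows 1 and 2 agree on D; apply D→A and equate their A entries.
Rows 1 and 3 agree on D; apply D→A and equate their A entries.
Rows 1 and 4 agree on D; apply D→A and equate their A entries.
Rows 2 and 3 agree on A, F; apply A, F→E and equate their E entries.
Rows 2 and 4 agree on A, F; apply A, F→E and equate their E entries.
No row becomes fully distinguished — the join is lossy.

No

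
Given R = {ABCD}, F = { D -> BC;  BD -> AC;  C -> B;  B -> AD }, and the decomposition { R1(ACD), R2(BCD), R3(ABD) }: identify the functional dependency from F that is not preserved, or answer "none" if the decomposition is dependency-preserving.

D → BC lies within R2.
BD → AC: restricted closure across fragments reaches AC.
C → B lies within R2.
B → AD lies within R3.
Every dependency is enforceable on the fragments, so the decomposition is dependency-preserving.

none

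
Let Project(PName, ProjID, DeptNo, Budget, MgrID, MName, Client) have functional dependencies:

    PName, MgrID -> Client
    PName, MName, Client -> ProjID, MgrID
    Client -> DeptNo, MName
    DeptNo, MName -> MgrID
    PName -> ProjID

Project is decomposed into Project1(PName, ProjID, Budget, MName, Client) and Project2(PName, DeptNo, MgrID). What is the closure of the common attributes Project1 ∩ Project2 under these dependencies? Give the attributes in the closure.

Project1 ∩ Project2 = {PName}.
PName → ProjID applies, adding ProjID
Closure: {PName, ProjID}.

PName, ProjID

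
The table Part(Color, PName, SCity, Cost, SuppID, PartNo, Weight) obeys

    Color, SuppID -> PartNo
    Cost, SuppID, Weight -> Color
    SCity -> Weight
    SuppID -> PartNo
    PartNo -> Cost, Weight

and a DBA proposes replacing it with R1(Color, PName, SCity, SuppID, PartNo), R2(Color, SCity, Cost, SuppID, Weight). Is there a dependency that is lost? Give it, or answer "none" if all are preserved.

Check PartNo → Cost, Weight: no single fragment contains all of {Cost, PartNo, Weight}, and the restricted closure of {PartNo} across the fragments never reaches {Cost, Weight}.
Color, SuppID → PartNo is preserved.
Cost, SuppID, Weight → Color is preserved.
SCity → Weight is preserved.
SuppID → PartNo is preserved.

PartNo -> Cost, Weight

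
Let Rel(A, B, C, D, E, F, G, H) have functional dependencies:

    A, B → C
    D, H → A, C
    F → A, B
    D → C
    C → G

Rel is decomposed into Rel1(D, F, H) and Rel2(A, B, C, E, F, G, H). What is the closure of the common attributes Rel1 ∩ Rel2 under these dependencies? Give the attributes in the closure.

Rel1 ∩ Rel2 = {F, H}.
F → A, B applies, adding A, B
A, B → C applies, adding C
C → G applies, adding G
Closure: {A, B, C, F, G, H}.

A, B, C, F, G, H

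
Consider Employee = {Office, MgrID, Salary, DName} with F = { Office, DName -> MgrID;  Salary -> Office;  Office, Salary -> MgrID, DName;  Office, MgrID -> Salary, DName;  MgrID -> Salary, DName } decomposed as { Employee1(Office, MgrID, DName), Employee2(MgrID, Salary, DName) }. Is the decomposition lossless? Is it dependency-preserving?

lossless and dependency-preserving

Lossless test: (MgrID, DName)⁺ = {Office, MgrID, Salary, DName}, which contains all of one fragment — lossless.
Dependency preservation: Salary → Office; Office, Salary → MgrID, DName; Office, MgrID → Salary, DName are not contained in any single fragment, but the restricted closure of each left-hand side across the fragments still reaches the right-hand side; the remaining FDs each lie inside some fragment. All dependencies are preserved.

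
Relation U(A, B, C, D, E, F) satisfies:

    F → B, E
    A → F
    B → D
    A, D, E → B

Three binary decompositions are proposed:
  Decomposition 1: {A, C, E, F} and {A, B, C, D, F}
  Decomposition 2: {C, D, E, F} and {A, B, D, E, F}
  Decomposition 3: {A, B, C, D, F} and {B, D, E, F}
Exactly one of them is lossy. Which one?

Decomposition 2

Decomposition 1: common = {A, C, F}, closure = {A, B, C, D, E, F} → lossless.
Decomposition 2: common = {D, E, F}, closure = {B, D, E, F} → lossy.
Decomposition 3: common = {B, D, F}, closure = {B, D, E, F} → lossless.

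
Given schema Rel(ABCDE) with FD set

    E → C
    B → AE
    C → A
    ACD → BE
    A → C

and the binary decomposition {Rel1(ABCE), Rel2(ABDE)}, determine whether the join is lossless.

Yes

Common attributes: Rel1 ∩ Rel2 = {ABE}.
Closure of {ABE}: E → C applies, adding C. So (ABE)⁺ = {ABCE}.
This closure contains every attribute of Rel1, so Rel1 ∩ Rel2 → Rel1. The join is lossless.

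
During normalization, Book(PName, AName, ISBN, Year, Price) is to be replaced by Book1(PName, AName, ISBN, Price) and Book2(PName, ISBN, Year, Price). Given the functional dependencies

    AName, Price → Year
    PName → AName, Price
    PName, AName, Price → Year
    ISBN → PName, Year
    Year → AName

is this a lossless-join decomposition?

Yes

Common attributes: Book1 ∩ Book2 = {PName, ISBN, Price}.
Closure of {PName, ISBN, Price}: PName → AName, Price applies, adding AName; PName, AName, Price → Year applies, adding Year. So (PName, ISBN, Price)⁺ = {PName, AName, ISBN, Year, Price}.
This closure contains every attribute of Book1, so Book1 ∩ Book2 → Book1. The join is lossless.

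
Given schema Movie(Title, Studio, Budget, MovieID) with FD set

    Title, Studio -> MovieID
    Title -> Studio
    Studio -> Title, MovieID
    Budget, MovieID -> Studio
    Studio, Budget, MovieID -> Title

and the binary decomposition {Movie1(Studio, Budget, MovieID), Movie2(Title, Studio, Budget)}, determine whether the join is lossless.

Yes

Common attributes: Movie1 ∩ Movie2 = {Studio, Budget}.
Closure of {Studio, Budget}: Studio → Title, MovieID applies, adding Title, MovieID. So (Studio, Budget)⁺ = {Title, Studio, Budget, MovieID}.
This closure contains every attribute of Movie1, so Movie1 ∩ Movie2 → Movie1. The join is lossless.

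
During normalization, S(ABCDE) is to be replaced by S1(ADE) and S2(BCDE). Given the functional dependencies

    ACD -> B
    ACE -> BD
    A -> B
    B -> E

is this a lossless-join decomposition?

No

Common attributes: S1 ∩ S2 = {DE}.
No dependency enlarges {DE}, so (DE)⁺ = {DE}.
The closure contains neither all of S1 = {ADE} nor all of S2 = {BCDE}, so the common attributes are not a superkey of either fragment. The join is lossy.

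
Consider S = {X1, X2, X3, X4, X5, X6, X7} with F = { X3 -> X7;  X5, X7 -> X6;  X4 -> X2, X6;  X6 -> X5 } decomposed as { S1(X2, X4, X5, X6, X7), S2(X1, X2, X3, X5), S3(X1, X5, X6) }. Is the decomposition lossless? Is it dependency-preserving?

lossy and not dependency-preserving

Lossless test (chase): applying each FD to every pair of rows produces no changes in the tableau, so no row becomes fully distinguished — the join is lossy.
Dependency preservation: the restricted closure of {X3} across the fragments never reaches {X7}, so X3 → X7 cannot be enforced without a join — not preserved.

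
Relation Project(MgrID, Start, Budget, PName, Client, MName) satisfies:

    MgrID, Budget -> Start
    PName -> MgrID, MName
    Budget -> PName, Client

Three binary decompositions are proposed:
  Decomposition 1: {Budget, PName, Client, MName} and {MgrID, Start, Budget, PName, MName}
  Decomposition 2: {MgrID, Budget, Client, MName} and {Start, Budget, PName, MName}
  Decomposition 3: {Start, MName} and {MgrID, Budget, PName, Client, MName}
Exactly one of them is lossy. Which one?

Decomposition 3

Decomposition 1: common = {Budget, PName, MName}, closure = {MgrID, Start, Budget, PName, Client, MName} → lossless.
Decomposition 2: common = {Budget, MName}, closure = {MgrID, Start, Budget, PName, Client, MName} → lossless.
Decomposition 3: common = {MName}, closure = {MName} → lossy.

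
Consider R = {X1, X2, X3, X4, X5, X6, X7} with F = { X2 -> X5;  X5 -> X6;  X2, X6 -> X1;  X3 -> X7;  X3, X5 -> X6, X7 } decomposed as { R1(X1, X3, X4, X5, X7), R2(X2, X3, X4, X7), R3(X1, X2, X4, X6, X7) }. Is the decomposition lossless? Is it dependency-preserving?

Lossless test (chase): Rows 2 and 3 agree on X2; apply X2→X5 and equate their X5 entries. Rows 2 and 3 agree on X5; apply X5→X6 and equate their X6 entries. Rows 2 and 3 agree on X2, X6; apply X2, X6→X1 and equate their X1 entries. No row becomes fully distinguished — the join is lossy.
Dependency preservation: the restricted closure of {X2} across the fragments never reaches {X5}, so X2 → X5 cannot be enforced without a join — not preserved.

lossy and not dependency-preserving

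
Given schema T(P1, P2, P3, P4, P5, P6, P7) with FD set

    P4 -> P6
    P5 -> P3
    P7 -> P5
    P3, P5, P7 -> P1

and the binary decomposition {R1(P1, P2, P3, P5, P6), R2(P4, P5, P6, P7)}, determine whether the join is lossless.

Common attributes: R1 ∩ R2 = {P5, P6}.
Closure of {P5, P6}: P5 → P3 applies, adding P3. So (P5, P6)⁺ = {P3, P5, P6}.
The closure contains neither all of R1 = {P1, P2, P3, P5, P6} nor all of R2 = {P4, P5, P6, P7}, so the common attributes are not a superkey of either fragment. The join is lossy.

No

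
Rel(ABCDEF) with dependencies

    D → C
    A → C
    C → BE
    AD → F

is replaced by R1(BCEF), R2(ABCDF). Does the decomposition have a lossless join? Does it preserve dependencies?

Lossless test: (BCF)⁺ = {BCEF}, which contains all of one fragment — lossless.
Dependency preservation: every FD's attributes lie within a single fragment, so each can be enforced locally — preserved.

lossless and dependency-preserving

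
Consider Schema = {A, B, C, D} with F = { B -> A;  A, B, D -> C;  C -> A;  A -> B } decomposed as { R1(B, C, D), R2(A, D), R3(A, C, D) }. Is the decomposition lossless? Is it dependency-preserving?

Lossless test (chase): Rows 1 and 3 agree on C; apply C→A and equate their A entries. Rows 1 and 2 agree on A; apply A→B and equate their B entries. Rows 1 and 3 agree on A; apply A→B and equate their B entries. Rows 1 and 2 agree on A, B, D; apply A, B, D→C and equate their C entries. Row 1 is now all distinguished symbols — the join is lossless.
Dependency preservation: the restricted closure of {B} across the fragments never reaches {A}, so B → A cannot be enforced without a join — not preserved.

lossless but not dependency-preserving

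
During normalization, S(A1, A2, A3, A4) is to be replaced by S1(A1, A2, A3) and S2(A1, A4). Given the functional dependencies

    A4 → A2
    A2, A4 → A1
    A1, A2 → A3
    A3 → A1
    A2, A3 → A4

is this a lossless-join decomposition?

No

Common attributes: S1 ∩ S2 = {A1}.
No dependency enlarges {A1}, so (A1)⁺ = {A1}.
The closure contains neither all of S1 = {A1, A2, A3} nor all of S2 = {A1, A4}, so the common attributes are not a superkey of either fragment. The join is lossy.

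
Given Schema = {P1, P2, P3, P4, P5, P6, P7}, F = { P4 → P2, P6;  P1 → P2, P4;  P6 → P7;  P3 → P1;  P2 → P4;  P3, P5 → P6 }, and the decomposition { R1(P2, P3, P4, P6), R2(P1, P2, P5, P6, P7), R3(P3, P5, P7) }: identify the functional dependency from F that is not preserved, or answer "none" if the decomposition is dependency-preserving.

P3 → P1

Check P3 → P1: no single fragment contains all of {P1, P3}, and the restricted closure of {P3} across the fragments never reaches {P1}.
P4 → P2, P6 is preserved.
P1 → P2, P4 is preserved.
P6 → P7 is preserved.
P2 → P4 is preserved.
P3, P5 → P6 is preserved.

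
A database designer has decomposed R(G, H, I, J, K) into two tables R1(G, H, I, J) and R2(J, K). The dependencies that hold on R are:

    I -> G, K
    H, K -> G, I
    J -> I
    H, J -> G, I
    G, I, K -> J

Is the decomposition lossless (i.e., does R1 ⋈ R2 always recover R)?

Yes

Common attributes: R1 ∩ R2 = {J}.
Closure of {J}: J → I applies, adding I; I → G, K applies, adding G, K. So (J)⁺ = {G, I, J, K}.
This closure contains every attribute of R2, so R1 ∩ R2 → R2. The join is lossless.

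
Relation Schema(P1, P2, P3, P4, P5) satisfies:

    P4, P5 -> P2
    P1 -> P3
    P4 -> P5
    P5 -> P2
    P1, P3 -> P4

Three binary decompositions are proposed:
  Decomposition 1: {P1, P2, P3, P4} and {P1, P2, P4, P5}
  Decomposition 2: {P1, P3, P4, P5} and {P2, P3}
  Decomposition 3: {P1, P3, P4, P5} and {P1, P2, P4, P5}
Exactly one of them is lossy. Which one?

Decomposition 2

Decomposition 1: common = {P1, P2, P4}, closure = {P1, P2, P3, P4, P5} → lossless.
Decomposition 2: common = {P3}, closure = {P3} → lossy.
Decomposition 3: common = {P1, P4, P5}, closure = {P1, P2, P3, P4, P5} → lossless.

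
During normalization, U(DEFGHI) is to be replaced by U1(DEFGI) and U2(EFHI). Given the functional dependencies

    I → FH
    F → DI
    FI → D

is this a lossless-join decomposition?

Common attributes: U1 ∩ U2 = {EFI}.
Closure of {EFI}: I → FH applies, adding H; F → DI applies, adding D. So (EFI)⁺ = {DEFHI}.
This closure contains every attribute of U2, so U1 ∩ U2 → U2. The join is lossless.

Yes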